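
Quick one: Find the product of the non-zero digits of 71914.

252

7×1×9×1×4 = 252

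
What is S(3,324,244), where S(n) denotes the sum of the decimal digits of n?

22

3+3+2+4+2+4+4 = 22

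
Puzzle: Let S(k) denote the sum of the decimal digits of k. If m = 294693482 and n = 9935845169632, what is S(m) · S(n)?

S(294693482) = 2+9+4+6+9+3+4+8+2 = 47.
S(9935845169632) = 9+9+3+5+8+4+5+1+6+9+6+3+2 = 70.
47 · 70 = 3290.

3290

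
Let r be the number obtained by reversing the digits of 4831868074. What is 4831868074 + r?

9540549458

Reverse of 4831868074 is 4708681384.
4831868074 + 4708681384 = 9540549458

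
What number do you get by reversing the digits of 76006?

60067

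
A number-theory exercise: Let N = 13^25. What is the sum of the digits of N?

13^25 = 7056410014866816666030739693
Sum of its 28 digits: 121.

121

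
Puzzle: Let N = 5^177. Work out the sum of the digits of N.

584

5^177 = 5220243574398819621368235287405238044560931406455173238206909164375778595677988981778316901483094625291414558887481689453125
Sum of its 124 digits: 584.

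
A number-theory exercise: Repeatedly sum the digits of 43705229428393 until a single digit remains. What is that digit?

7

4+3+7+0+5+2+2+9+4+2+8+3+9+3 = 61
6+1 = 7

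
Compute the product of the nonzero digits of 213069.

2×1×3×6×9 = 324

324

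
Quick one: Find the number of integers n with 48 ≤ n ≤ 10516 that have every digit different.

The integers in [48, 10516] that have every digit different: 48, 49, 50, 51, 52, 53, …, 10497, 10498.
5357 qualify.

5357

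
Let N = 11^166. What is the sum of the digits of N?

745

11^166 = 74333697549398520617517120052341830523001774877004205694948799826773870223212568879005954882711122927237443950177878433280312070850149923424843665808520801508175691721781161
Sum of its 173 digits: 745.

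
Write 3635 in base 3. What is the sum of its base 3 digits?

13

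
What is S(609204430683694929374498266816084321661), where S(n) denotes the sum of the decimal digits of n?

6+0+9+2+0+4+4+3+0+6+8+3+6+9+4+9+2+9+3+7+4+4+9+8+2+6+6+8+1+6+0+8+4+3+2+1+6+6+1 = 179

179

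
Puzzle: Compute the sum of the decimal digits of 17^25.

17^25 = 5770627412348402378939569991057
Sum of its 31 digits: 152.

152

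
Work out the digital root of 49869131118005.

2

4+9+8+6+9+1+3+1+1+1+8+0+0+5 = 56
5+6 = 11
1+1 = 2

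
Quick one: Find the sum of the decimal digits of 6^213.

711

6^213 = 5574633646519606982417083596561497237670058766006727890546857505301021091252948100481877200160144405574012914837729176293186075735308156924914982015438222453968470016
Sum of its 166 digits: 711.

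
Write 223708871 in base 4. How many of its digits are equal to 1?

7

223708871 in base 4 is 31111120123013.
The digit 1 appears 7 times.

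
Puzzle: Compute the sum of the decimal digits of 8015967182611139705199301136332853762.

8+0+1+5+9+6+7+1+8+2+6+1+1+1+3+9+7+0+5+1+9+9+3+0+1+1+3+6+3+3+2+8+5+3+7+6+2 = 152

152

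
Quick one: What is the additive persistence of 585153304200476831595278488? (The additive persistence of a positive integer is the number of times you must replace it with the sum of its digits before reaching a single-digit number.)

585153304200476831595278488 → 121 → 4 (2 steps)

2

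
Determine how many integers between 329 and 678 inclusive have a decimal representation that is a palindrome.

The integers in [329, 678] that have a decimal representation that is a palindrome: 333, 343, 353, 363, 373, 383, …, 666, 676.
35 qualify.

35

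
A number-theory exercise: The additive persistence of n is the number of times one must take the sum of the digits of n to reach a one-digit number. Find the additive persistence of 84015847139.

2

84015847139 → 50 → 5 (2 steps)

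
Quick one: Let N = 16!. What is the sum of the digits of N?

16! = 20922789888000
Sum of its 14 digits: 63.

63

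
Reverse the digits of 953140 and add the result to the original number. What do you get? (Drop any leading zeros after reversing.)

Reverse of 953140 is 41359.
953140 + 41359 = 994499

994499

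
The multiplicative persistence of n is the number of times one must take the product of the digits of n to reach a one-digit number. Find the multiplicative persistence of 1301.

1

1301 → 0 (1 step)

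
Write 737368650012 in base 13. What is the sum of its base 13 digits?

60

737368650012 in base 13 is 546C2320C77.
Digit sum: 5+4+6+12+2+3+2+0+12+7+7 = 60.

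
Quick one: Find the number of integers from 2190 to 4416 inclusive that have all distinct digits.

The integers in [2190, 4416] that have all distinct digits: 2190, 2193, 2194, 2195, 2196, 2197, …, 4397, 4398.
1127 qualify.

1127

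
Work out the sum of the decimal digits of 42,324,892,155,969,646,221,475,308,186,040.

136

4+2+3+2+4+8+9+2+1+5+5+9+6+9+6+4+6+2+2+1+4+7+5+3+0+8+1+8+6+0+4+0 = 136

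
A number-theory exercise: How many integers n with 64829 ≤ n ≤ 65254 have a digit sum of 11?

The integers in [64829, 65254] that have a digit sum of 11: 65000.
1 qualifies.

1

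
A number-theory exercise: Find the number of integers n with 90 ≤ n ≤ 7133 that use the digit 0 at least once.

The integers in [90, 7133] that use the digit 0 at least once: 90, 100, 101, 102, 103, 104, …, 7120, 7130.
1911 qualify.

1911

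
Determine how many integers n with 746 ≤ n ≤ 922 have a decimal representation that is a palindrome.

The integers in [746, 922] that have a decimal representation that is a palindrome: 747, 757, 767, 777, 787, 797, …, 909, 919.
18 qualify.

18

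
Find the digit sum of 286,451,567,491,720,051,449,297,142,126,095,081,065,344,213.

2+8+6+4+5+1+5+6+7+4+9+1+7+2+0+0+5+1+4+4+9+2+9+7+1+4+2+1+2+6+0+9+5+0+8+1+0+6+5+3+4+4+2+1+3 = 175

175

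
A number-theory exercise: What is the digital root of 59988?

3

5+9+9+8+8 = 39
3+9 = 12
1+2 = 3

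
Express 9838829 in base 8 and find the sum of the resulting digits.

9838829 in base 8 is 45420355.
Digit sum: 4+5+4+2+0+3+5+5 = 28.

28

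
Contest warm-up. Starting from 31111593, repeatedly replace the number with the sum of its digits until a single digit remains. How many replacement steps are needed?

2

31111593 → 24 → 6 (2 steps)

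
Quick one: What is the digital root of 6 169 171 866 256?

1

6+1+6+9+1+7+1+8+6+6+2+5+6 = 64
6+4 = 10
1+0 = 1
(Equivalently, 6 169 171 866 256 mod 9 = 1.)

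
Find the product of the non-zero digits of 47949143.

108864

4×7×9×4×9×1×4×3 = 108864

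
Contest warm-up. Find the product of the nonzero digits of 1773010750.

5145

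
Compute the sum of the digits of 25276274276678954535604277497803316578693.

2+5+2+7+6+2+7+4+2+7+6+6+7+8+9+5+4+5+3+5+6+0+4+2+7+7+4+9+7+8+0+3+3+1+6+5+7+8+6+9+3 = 207

207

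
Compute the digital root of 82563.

6

8+2+5+6+3 = 24
2+4 = 6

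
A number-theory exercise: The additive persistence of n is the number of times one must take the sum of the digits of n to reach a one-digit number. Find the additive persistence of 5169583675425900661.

3

5169583675425900661 → 88 → 16 → 7 (3 steps)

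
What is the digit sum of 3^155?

3^155 = 89907201863535854420702290135762284537312963394702682637089810488324824507
Sum of its 74 digits: 324.

324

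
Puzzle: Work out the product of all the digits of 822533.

1440

8×2×2×5×3×3 = 1440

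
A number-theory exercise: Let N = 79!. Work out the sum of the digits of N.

441

79! = 894618213078297528685144171539831652069808216779571907213868063227837990693501860533361810841010176000000000000000000
Sum of its 117 digits: 441.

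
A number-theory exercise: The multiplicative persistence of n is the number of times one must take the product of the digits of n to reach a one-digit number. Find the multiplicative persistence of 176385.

176385 → 5040 → 0 (2 steps)

2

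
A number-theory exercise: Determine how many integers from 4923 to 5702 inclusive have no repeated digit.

378

The integers in [4923, 5702] that have no repeated digit: 4923, 4925, 4926, 4927, 4928, 4930, …, 5701, 5702.
378 qualify.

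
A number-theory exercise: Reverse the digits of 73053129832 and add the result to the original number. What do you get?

Reverse of 73053129832 is 23892135037.
73053129832 + 23892135037 = 96945264869

96945264869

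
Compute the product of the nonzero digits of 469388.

41472

4×6×9×3×8×8 = 41472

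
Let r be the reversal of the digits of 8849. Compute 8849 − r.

-639

Reverse of 8849 is 9488.
8849 − 9488 = -639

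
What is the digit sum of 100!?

648

100! = 93326215443944152681699238856266700490715968264381621468592963895217599993229915608941463976156518286253697920827223758251185210916864000000000000000000000000
Sum of its 158 digits: 648.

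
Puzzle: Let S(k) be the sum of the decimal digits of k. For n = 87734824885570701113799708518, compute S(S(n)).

First digit sum: 143.
1+4+3 = 8.

8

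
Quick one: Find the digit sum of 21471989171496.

69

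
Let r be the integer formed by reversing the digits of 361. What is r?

Reversing 361 gives 163.

163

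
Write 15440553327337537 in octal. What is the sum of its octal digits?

63

15440553327337537 in base 8 is 666661477015420101.
Digit sum: 6+6+6+6+6+1+4+7+7+0+1+5+4+2+0+1+0+1 = 63.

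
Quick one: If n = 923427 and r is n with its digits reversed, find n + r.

Reverse of 923427 is 724329.
923427 + 724329 = 1647756

1647756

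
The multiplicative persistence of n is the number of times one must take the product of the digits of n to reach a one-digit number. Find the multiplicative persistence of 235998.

2

235998 → 19440 → 0 (2 steps)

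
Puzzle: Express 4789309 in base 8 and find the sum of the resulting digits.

4789309 in base 8 is 22212075.
Digit sum: 2+2+2+1+2+0+7+5 = 21.

21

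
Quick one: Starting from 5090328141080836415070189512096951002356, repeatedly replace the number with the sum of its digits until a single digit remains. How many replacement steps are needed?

3

5090328141080836415070189512096951002356 → 147 → 12 → 3 (3 steps)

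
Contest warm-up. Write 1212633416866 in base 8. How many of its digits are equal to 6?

1

1212633416866 in base 8 is 21512645302242.
The digit 6 appears 1 time.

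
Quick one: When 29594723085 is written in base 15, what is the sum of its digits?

29594723085 in base 15 is B83271C90.
Digit sum: 11+8+3+2+7+1+12+9+0 = 53.

53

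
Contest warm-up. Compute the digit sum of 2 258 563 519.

46

2+2+5+8+5+6+3+5+1+9 = 46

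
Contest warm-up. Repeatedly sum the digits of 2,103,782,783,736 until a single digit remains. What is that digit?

3

2+1+0+3+7+8+2+7+8+3+7+3+6 = 57
5+7 = 12
1+2 = 3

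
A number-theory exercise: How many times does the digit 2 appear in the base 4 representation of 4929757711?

4

4929757711 in base 4 is 10211311202020033.
The digit 2 appears 4 times.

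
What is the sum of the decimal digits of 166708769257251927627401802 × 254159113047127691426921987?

166708769257251927627401802 × 254159113047127691426921987 = 42370552931601418179038343866930688359769754957220574
Sum of its 53 digits: 249.

249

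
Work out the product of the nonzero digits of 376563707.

3×7×6×5×6×3×7×7 = 555660

555660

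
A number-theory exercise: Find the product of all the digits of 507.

5×0×7 = 0

0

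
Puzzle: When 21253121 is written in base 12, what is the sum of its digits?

32

21253121 in base 12 is 714B315.
Digit sum: 7+1+4+11+3+1+5 = 32.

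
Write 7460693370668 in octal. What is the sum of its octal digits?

62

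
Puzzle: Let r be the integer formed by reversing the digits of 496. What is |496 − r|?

Reverse of 496 is 694.
|496 − 694| = 198

198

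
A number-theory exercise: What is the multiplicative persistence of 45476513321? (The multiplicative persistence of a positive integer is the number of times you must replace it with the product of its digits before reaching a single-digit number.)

45476513321 → 302400 → 0 (2 steps)

2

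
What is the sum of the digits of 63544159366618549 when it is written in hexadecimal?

94

63544159366618549 in base 16 is E1C11386991DB5.
Digit sum: 14+1+12+1+1+3+8+6+9+9+1+13+11+5 = 94.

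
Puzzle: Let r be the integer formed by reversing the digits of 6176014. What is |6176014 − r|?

Reverse of 6176014 is 4106716.
|6176014 − 4106716| = 2069298

2069298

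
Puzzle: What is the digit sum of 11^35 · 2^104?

335

11^35 · 2^104 = 56998513501319287950095664273461966235629389865974993853042042863616
Sum of its 68 digits: 335.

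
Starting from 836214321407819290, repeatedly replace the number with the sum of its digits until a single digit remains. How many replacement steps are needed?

836214321407819290 → 70 → 7 (2 steps)

2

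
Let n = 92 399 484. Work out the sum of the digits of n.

9+2+3+9+9+4+8+4 = 48

48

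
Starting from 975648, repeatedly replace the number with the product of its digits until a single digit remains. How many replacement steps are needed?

975648 → 60480 → 0 (2 steps)

2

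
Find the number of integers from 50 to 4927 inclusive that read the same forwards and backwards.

The integers in [50, 4927] that read the same forwards and backwards: 55, 66, 77, 88, 99, 101, …, 4774, 4884.
134 qualify.

134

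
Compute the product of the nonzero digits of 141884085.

1×4×1×8×8×4×8×5 = 40960

40960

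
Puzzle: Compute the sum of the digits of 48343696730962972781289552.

135

4+8+3+4+3+6+9+6+7+3+0+9+6+2+9+7+2+7+8+1+2+8+9+5+5+2 = 135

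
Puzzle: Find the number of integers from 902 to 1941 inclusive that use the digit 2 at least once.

The integers in [902, 1941] that use the digit 2 at least once: 902, 912, 920, 921, 922, 923, …, 1929, 1932.
284 qualify.

284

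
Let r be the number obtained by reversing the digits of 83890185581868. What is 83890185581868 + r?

Reverse of 83890185581868 is 86818558109838.
83890185581868 + 86818558109838 = 170708743691706

170708743691706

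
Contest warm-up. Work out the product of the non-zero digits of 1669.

324

1×6×6×9 = 324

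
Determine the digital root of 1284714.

1+2+8+4+7+1+4 = 27
2+7 = 9

9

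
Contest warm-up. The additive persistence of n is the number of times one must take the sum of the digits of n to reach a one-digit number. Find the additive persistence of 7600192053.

2

7600192053 → 33 → 6 (2 steps)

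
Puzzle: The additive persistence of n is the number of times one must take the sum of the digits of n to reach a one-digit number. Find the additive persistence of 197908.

2

197908 → 34 → 7 (2 steps)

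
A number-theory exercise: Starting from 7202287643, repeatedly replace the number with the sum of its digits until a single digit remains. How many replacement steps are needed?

2

7202287643 → 41 → 5 (2 steps)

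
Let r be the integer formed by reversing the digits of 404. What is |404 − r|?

0

Reverse of 404 is 404.
|404 − 404| = 0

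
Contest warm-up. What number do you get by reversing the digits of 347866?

Reversing 347866 gives 668743.

668743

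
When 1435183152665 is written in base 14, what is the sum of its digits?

67

1435183152665 in base 14 is 4D66B1903B3.
Digit sum: 4+13+6+6+11+1+9+0+3+11+3 = 67.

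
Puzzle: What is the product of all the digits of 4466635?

51840

4×4×6×6×6×3×5 = 51840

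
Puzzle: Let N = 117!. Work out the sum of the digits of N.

738

117! = 3969937160808720895401959629498630647790406360168322301129748464310422041758630649341780708631240196854767624444057168110272995649603642560353748940315749184568295424000000000000000000000000000
Sum of its 193 digits: 738.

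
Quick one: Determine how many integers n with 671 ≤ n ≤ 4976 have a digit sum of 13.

The integers in [671, 4976] that have a digit sum of 13: 706, 715, 724, 733, 742, 751, …, 4810, 4900.
278 qualify.

278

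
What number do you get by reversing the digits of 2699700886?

Reversing 2699700886 gives 6880079962.

6880079962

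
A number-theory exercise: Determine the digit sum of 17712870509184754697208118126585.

145

1+7+7+1+2+8+7+0+5+0+9+1+8+4+7+5+4+6+9+7+2+0+8+1+1+8+1+2+6+5+8+5 = 145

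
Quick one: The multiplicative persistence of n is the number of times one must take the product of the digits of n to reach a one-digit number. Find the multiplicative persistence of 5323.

2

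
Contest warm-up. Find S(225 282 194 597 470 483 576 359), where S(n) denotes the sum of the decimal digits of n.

2+2+5+2+8+2+1+9+4+5+9+7+4+7+0+4+8+3+5+7+6+3+5+9 = 117

117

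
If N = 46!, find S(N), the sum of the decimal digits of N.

216

46! = 5502622159812088949850305428800254892961651752960000000000
Sum of its 58 digits: 216.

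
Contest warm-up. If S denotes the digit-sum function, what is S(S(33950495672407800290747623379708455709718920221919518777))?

10

First digit sum: 262.
2+6+2 = 10.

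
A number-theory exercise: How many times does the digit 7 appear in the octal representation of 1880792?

1

1880792 in base 8 is 7131330.
The digit 7 appears 1 time.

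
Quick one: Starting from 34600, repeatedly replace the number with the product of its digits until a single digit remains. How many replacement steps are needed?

34600 → 0 (1 step)

1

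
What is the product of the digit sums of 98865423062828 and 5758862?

2911

S(98865423062828) = 9+8+8+6+5+4+2+3+0+6+2+8+2+8 = 71.
S(5758862) = 5+7+5+8+8+6+2 = 41.
71 · 41 = 2911.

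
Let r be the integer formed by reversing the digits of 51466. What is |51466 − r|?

14949

Reverse of 51466 is 66415.
|51466 − 66415| = 14949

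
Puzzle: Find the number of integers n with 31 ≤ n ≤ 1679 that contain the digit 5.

480

The integers in [31, 1679] that contain the digit 5: 35, 45, 50, 51, 52, 53, …, 1665, 1675.
480 qualify.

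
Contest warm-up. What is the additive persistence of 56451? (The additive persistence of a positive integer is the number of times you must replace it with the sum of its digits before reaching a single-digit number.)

2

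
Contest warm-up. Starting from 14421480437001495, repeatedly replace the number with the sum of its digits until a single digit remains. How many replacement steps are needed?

3

14421480437001495 → 57 → 12 → 3 (3 steps)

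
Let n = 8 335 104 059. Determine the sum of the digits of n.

8+3+3+5+1+0+4+0+5+9 = 38

38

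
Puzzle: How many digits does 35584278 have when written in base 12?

35584278 in base 12 is BB00906, which has 7 digits.

7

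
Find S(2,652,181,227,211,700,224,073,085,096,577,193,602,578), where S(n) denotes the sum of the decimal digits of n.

2+6+5+2+1+8+1+2+2+7+2+1+1+7+0+0+2+2+4+0+7+3+0+8+5+0+9+6+5+7+7+1+9+3+6+0+2+5+7+8 = 153

153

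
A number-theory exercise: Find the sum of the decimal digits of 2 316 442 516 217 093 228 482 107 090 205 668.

2+3+1+6+4+4+2+5+1+6+2+1+7+0+9+3+2+2+8+4+8+2+1+0+7+0+9+0+2+0+5+6+6+8 = 126

126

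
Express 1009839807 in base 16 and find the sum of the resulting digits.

72

1009839807 in base 16 is 3C30EEBF.
Digit sum: 3+12+3+0+14+14+11+15 = 72.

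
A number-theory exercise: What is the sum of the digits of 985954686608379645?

9+8+5+9+5+4+6+8+6+6+0+8+3+7+9+6+4+5 = 108

108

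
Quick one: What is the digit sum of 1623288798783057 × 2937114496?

1623288798783057 × 2937114496 = 4767785062100143873894272
Sum of its 25 digits: 111.

111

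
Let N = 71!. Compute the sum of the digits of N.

71! = 850478588567862317521167644239926010288584608120796235886430763388588680378079017697280000000000000000
Sum of its 102 digits: 423.

423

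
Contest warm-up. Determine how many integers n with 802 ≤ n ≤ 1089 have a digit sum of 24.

7

The integers in [802, 1089] that have a digit sum of 24: 879, 888, 897, 969, 978, 987, 996.
7 qualify.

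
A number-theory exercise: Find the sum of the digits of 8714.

8+7+1+4 = 20

20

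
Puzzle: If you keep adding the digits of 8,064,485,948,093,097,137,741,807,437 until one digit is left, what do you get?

8+0+6+4+4+8+5+9+4+8+0+9+3+0+9+7+1+3+7+7+4+1+8+0+7+4+3+7 = 136
1+3+6 = 10
1+0 = 1

1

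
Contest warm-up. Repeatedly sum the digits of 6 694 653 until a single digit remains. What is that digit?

3

6+6+9+4+6+5+3 = 39
3+9 = 12
1+2 = 3
(Equivalently, 6 694 653 mod 9 = 3.)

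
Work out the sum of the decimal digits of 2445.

2+4+4+5 = 15

15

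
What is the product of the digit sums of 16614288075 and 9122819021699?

2832

S(16614288075) = 1+6+6+1+4+2+8+8+0+7+5 = 48.
S(9122819021699) = 9+1+2+2+8+1+9+0+2+1+6+9+9 = 59.
48 · 59 = 2832.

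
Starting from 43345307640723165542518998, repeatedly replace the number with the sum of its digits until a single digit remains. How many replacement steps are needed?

2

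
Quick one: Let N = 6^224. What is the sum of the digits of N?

6^224 = 2022460675235858059497961692938402920778829619654233754883490132974714845700476922175617229571623118877121875609106862884472901136962834585145168525493933656172856438629072896
Sum of its 175 digits: 828.

828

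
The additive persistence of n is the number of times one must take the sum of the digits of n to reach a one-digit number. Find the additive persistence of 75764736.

75764736 → 45 → 9 (2 steps)

2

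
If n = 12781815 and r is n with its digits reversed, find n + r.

64600536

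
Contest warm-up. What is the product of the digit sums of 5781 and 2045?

231

S(5781) = 5+7+8+1 = 21.
S(2045) = 2+0+4+5 = 11.
21 · 11 = 231.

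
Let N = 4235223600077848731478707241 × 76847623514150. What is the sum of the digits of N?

191

4235223600077848731478707241 × 76847623514150 = 325466868717025503947729851873515470960150
Sum of its 42 digits: 191.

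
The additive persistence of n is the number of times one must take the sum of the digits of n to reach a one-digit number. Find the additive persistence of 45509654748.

45509654748 → 57 → 12 → 3 (3 steps)

3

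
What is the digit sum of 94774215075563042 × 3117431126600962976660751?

198

94774215075563042 × 3117431126600962976660751 = 295452088075734463508541879981326347564542
Sum of its 42 digits: 198.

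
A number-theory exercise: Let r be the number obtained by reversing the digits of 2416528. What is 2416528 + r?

Reverse of 2416528 is 8256142.
2416528 + 8256142 = 10672670

10672670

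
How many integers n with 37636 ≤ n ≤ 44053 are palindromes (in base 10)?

65

The integers in [37636, 44053] that are palindromes (in base 10): 37673, 37773, 37873, 37973, 38083, 38183, …, 43934, 44044.
65 qualify.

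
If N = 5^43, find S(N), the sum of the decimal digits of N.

149

5^43 = 1136868377216160297393798828125
Sum of its 31 digits: 149.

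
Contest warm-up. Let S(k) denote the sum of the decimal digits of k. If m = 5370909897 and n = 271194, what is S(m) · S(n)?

1368

S(5370909897) = 5+3+7+0+9+0+9+8+9+7 = 57.
S(271194) = 2+7+1+1+9+4 = 24.
57 · 24 = 1368.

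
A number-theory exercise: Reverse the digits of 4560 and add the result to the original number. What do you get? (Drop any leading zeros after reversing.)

Reverse of 4560 is 654.
4560 + 654 = 5214

5214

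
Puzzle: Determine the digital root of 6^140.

9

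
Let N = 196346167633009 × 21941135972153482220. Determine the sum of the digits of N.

161

196346167633009 × 21941135972153482220 = 4308057961647091510196554366599980
Sum of its 34 digits: 161.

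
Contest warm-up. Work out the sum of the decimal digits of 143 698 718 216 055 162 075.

1+4+3+6+9+8+7+1+8+2+1+6+0+5+5+1+6+2+0+7+5 = 87

87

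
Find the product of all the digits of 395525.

6750

3×9×5×5×2×5 = 6750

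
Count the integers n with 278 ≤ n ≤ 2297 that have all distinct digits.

The integers in [278, 2297] that have all distinct digits: 278, 279, 280, 281, 283, 284, …, 2197, 2198.
1138 qualify.

1138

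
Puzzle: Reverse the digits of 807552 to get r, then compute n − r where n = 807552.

Reverse of 807552 is 255708.
807552 − 255708 = 551844

551844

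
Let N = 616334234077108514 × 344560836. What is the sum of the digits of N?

616334234077108514 × 344560836 = 212364638949028198046557704
Sum of its 27 digits: 123.

123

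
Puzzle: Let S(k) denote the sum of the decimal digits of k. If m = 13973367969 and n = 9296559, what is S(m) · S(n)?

2835

S(13973367969) = 1+3+9+7+3+3+6+7+9+6+9 = 63.
S(9296559) = 9+2+9+6+5+5+9 = 45.
63 · 45 = 2835.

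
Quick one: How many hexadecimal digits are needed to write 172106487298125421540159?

20

172106487298125421540159 in base 16 is 2471E94FA265145EF33F, which has 20 digits.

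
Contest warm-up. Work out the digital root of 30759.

6

3+0+7+5+9 = 24
2+4 = 6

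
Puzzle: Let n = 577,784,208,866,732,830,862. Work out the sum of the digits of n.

107

5+7+7+7+8+4+2+0+8+8+6+6+7+3+2+8+3+0+8+6+2 = 107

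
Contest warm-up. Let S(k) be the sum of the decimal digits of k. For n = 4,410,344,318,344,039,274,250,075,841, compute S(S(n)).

1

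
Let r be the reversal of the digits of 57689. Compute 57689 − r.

-40986

Reverse of 57689 is 98675.
57689 − 98675 = -40986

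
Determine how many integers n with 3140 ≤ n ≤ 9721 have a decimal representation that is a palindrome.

65

The integers in [3140, 9721] that have a decimal representation that is a palindrome: 3223, 3333, 3443, 3553, 3663, 3773, …, 9559, 9669.
65 qualify.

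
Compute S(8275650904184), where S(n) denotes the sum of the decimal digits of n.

8+2+7+5+6+5+0+9+0+4+1+8+4 = 59

59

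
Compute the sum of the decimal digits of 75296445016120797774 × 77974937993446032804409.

219

75296445016120797774 × 77974937993446032804409 = 5871235631258937776357910858227447584585566
Sum of its 43 digits: 219.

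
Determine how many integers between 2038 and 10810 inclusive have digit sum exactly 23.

The integers in [2038, 10810] that have digit sum exactly 23: 2399, 2489, 2498, 2579, 2588, 2597, …, 10787, 10796.
454 qualify.

454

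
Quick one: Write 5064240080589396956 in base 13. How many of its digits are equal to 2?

5064240080589396956 in base 13 is 77C272BA610CA1682.
The digit 2 appears 3 times.

3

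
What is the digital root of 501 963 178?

5+0+1+9+6+3+1+7+8 = 40
4+0 = 4

4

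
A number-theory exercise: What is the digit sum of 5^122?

5^122 = 18807909613156600127499784595555930845098648908353400344140027300454676151275634765625
Sum of its 86 digits: 376.

376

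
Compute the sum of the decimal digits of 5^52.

5^52 = 2220446049250313080847263336181640625
Sum of its 37 digits: 130.

130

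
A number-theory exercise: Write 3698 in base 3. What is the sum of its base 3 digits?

3698 in base 3 is 12001222.
Digit sum: 1+2+0+0+1+2+2+2 = 10.

10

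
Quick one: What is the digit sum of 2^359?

2^359 = 1174271291386916613944740298394668513687841274454159935353645485766104512557304221731849499192384351515967488
Sum of its 109 digits: 509.

509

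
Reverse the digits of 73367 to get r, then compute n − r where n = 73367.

Reverse of 73367 is 76337.
73367 − 76337 = -2970

-2970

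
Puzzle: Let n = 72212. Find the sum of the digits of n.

14

7+2+2+1+2 = 14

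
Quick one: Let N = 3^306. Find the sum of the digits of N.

3^306 = 99793888233710926097676673961542382339552034110870991187709058567130998942396826836880350287497238272034603157195937657211050782186192219658614729
Sum of its 146 digits: 693.

693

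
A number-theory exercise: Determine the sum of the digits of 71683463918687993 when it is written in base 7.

53

71683463918687993 in base 7 is 62010002234561625611.
Digit sum: 6+2+0+1+0+0+0+2+2+3+4+5+6+1+6+2+5+6+1+1 = 53.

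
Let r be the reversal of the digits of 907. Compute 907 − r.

Reverse of 907 is 709.
907 − 709 = 198

198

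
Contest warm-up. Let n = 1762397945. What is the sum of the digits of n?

53

1+7+6+2+3+9+7+9+4+5 = 53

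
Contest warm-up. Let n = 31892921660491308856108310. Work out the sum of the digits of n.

3+1+8+9+2+9+2+1+6+6+0+4+9+1+3+0+8+8+5+6+1+0+8+3+1+0 = 104

104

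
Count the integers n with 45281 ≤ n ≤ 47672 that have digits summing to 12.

10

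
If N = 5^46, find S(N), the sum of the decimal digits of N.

5^46 = 142108547152020037174224853515625
Sum of its 33 digits: 112.

112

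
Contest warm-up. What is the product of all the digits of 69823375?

6×9×8×2×3×3×7×5 = 272160

272160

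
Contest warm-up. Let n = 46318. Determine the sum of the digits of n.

4+6+3+1+8 = 22

22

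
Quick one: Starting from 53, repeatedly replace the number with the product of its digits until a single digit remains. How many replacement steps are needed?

53 → 15 → 5 (2 steps)

2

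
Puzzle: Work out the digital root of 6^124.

9

The digital root of n equals n mod 9 (or 9 when 9 | n), so we need 6^124 mod 9.
6^124 ≡ 0 (mod 9), so the digital root is 9.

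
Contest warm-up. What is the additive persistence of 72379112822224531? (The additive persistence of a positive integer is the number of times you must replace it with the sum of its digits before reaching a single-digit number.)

2

72379112822224531 → 61 → 7 (2 steps)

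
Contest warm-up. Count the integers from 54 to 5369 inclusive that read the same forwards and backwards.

The integers in [54, 5369] that read the same forwards and backwards: 55, 66, 77, 88, 99, 101, …, 5225, 5335.
139 qualify.

139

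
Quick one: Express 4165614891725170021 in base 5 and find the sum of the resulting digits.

4165614891725170021 in base 5 is 234420430433341223120420041.
Digit sum: 2+3+4+4+2+0+4+3+0+4+3+3+3+4+1+2+2+3+1+2+0+4+2+0+0+4+1 = 61.

61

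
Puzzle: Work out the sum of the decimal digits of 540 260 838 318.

48

5+4+0+2+6+0+8+3+8+3+1+8 = 48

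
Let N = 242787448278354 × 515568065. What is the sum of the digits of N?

87

242787448278354 × 515568065 = 125173454915158553165010
Sum of its 24 digits: 87.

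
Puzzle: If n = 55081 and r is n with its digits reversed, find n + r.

73136

Reverse of 55081 is 18055.
55081 + 18055 = 73136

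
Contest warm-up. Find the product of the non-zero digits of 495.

180

4×9×5 = 180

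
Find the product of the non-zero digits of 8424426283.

8×4×2×4×4×2×6×2×8×3 = 589824

589824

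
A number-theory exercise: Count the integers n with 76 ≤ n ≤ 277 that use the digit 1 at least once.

119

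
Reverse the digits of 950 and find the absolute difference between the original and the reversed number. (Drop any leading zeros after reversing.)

Reverse of 950 is 59.
|950 − 59| = 891

891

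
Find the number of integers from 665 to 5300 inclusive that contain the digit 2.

The integers in [665, 5300] that contain the digit 2: 672, 682, 692, 702, 712, 720, …, 5298, 5299.
2011 qualify.

2011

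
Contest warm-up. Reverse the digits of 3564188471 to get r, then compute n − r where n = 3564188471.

Reverse of 3564188471 is 1748814653.
3564188471 − 1748814653 = 1815373818

1815373818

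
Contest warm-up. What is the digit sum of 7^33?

127

7^33 = 7730993719707444524137094407
Sum of its 28 digits: 127.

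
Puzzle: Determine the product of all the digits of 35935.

2025

3×5×9×3×5 = 2025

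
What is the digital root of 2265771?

2+2+6+5+7+7+1 = 30
3+0 = 3

3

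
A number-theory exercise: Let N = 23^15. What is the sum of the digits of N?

23^15 = 266635235464391245607
Sum of its 21 digits: 89.

89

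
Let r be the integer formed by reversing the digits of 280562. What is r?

265082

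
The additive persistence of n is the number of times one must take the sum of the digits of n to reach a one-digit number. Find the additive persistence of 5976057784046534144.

5976057784046534144 → 89 → 17 → 8 (3 steps)

3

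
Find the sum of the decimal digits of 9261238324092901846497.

99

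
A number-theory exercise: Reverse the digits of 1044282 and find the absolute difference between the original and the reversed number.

1780119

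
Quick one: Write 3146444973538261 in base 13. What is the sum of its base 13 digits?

97

3146444973538261 in base 13 is A5089645AC29C5.
Digit sum: 10+5+0+8+9+6+4+5+10+12+2+9+12+5 = 97.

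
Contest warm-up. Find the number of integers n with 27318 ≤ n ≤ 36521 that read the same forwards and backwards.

92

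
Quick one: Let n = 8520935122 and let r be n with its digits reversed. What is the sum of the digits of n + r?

38

Reversal of 8520935122 is 2215390258; 8520935122 + 2215390258 = 10736325380.
Digit sum of 10736325380: 1+0+7+3+6+3+2+5+3+8+0 = 38.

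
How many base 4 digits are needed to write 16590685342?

16590685342 in base 4 is 33130320130102132, which has 17 digits.

17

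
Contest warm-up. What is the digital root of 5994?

9

5+9+9+4 = 27
2+7 = 9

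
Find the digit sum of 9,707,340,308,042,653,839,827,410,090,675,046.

9+7+0+7+3+4+0+3+0+8+0+4+2+6+5+3+8+3+9+8+2+7+4+1+0+0+9+0+6+7+5+0+4+6 = 140

140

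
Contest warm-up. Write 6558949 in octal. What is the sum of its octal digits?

6558949 in base 8 is 31012345.
Digit sum: 3+1+0+1+2+3+4+5 = 19.

19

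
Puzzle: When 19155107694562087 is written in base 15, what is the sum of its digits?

101

19155107694562087 in base 15 is 9C97D49A305677.
Digit sum: 9+12+9+7+13+4+9+10+3+0+5+6+7+7 = 101.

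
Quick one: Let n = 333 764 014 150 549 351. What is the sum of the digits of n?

3+3+3+7+6+4+0+1+4+1+5+0+5+4+9+3+5+1 = 64

64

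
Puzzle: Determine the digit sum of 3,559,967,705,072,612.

3+5+5+9+9+6+7+7+0+5+0+7+2+6+1+2 = 74

74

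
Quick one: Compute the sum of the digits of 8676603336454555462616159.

8+6+7+6+6+0+3+3+3+6+4+5+4+5+5+5+4+6+2+6+1+6+1+5+9 = 116

116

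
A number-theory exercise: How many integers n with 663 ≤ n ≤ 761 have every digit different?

74

The integers in [663, 761] that have every digit different: 670, 671, 672, 673, 674, 675, …, 760, 761.
74 qualify.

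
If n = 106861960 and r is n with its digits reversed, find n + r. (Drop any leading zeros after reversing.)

Reverse of 106861960 is 69168601.
106861960 + 69168601 = 176030561

176030561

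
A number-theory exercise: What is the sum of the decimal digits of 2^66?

2^66 = 73786976294838206464
Sum of its 20 digits: 109.

109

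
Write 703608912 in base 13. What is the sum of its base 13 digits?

703608912 in base 13 is B2A03C46.
Digit sum: 11+2+10+0+3+12+4+6 = 48.

48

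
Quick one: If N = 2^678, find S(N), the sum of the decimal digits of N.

928

2^678 = 1254114127528279663858649702758819738757691336351197686075754380957778013777036862877289423055073845679040662969631723812346323072954131093770936672842951023567968290121184491680065097304421119039367020544
Sum of its 205 digits: 928.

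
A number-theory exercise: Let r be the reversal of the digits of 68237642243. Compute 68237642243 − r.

Reverse of 68237642243 is 34224673286.
68237642243 − 34224673286 = 34012968957

34012968957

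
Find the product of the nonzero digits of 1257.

70

1×2×5×7 = 70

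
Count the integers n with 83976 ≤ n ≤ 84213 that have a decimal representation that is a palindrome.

2

The integers in [83976, 84213] that have a decimal representation that is a palindrome: 84048, 84148.
2 qualify.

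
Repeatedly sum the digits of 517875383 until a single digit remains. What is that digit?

2

5+1+7+8+7+5+3+8+3 = 47
4+7 = 11
1+1 = 2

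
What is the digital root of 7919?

8

7+9+1+9 = 26
2+6 = 8
(Equivalently, 7919 mod 9 = 8.)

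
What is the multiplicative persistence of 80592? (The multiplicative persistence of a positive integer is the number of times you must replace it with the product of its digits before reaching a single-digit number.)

1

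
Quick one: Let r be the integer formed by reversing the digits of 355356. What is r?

653553

Reversing 355356 gives 653553.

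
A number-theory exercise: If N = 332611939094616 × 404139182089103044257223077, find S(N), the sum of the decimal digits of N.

171

332611939094616 × 404139182089103044257223077 = 134421517018768667173740356031957721653432
Sum of its 42 digits: 171.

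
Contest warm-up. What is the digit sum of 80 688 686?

50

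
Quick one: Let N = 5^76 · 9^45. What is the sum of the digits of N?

396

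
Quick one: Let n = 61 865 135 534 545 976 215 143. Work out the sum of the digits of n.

6+1+8+6+5+1+3+5+5+3+4+5+4+5+9+7+6+2+1+5+1+4+3 = 99

99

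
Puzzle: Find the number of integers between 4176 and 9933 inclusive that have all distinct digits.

The integers in [4176, 9933] that have all distinct digits: 4176, 4178, 4179, 4180, 4182, 4183, …, 9875, 9876.
2929 qualify.

2929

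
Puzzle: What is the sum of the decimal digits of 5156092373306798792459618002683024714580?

175

5+1+5+6+0+9+2+3+7+3+3+0+6+7+9+8+7+9+2+4+5+9+6+1+8+0+0+2+6+8+3+0+2+4+7+1+4+5+8+0 = 175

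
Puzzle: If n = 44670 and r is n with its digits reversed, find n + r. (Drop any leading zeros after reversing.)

52314

Reverse of 44670 is 7644.
44670 + 7644 = 52314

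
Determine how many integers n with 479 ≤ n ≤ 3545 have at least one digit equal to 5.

The integers in [479, 3545] that have at least one digit equal to 5: 485, 495, 500, 501, 502, 503, …, 3544, 3545.
861 qualify.

861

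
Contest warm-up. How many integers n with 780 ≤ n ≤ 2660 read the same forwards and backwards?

38

The integers in [780, 2660] that read the same forwards and backwards: 787, 797, 808, 818, 828, 838, …, 2442, 2552.
38 qualify.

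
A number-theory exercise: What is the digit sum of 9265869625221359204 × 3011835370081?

155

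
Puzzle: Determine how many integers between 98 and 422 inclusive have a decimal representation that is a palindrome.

The integers in [98, 422] that have a decimal representation that is a palindrome: 99, 101, 111, 121, 131, 141, …, 404, 414.
33 qualify.

33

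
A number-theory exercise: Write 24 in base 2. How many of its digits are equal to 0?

3

24 in base 2 is 11000.
The digit 0 appears 3 times.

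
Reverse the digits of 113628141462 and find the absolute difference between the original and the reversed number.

150513684849

Reverse of 113628141462 is 264141826311.
|113628141462 − 264141826311| = 150513684849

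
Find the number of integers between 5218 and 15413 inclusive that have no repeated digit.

3872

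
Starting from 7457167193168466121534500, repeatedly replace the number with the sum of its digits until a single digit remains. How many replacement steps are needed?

7457167193168466121534500 → 102 → 3 (2 steps)

2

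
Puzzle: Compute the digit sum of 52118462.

5+2+1+1+8+4+6+2 = 29

29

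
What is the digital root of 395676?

3+9+5+6+7+6 = 36
3+6 = 9

9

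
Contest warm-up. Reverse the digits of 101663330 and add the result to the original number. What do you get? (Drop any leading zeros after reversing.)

Reverse of 101663330 is 33366101.
101663330 + 33366101 = 135029431

135029431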